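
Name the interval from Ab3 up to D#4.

The letter names run A→D, a span of 3 letter steps, so the interval is some kind of fourth.
Ab to D# is 7 semitones. A perfect fourth is 5, so 7 makes it doubly augmented.

doubly augmented fourth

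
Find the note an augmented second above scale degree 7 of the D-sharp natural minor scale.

D##

Scale degree 7 of D# natural minor is C#.
An augmented second (3 semitones) above C# lands on the letter D, giving D##.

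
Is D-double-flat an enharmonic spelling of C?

Yes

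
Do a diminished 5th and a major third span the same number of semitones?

A diminished fifth spans 6 semitones; a major third spans 4.
The spans differ, so they are not enharmonic equivalents.

No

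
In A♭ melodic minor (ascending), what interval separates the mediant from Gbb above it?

The mediant of Ab melodic minor (ascending) is Cb.
Cb up to Gbb: letters C→G make it a fifth; 6 semitones makes it diminished.

diminished fifth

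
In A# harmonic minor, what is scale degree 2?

B#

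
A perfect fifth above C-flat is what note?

A fifth above C lands on the letter G.
A perfect fifth spans 7 semitones, so Cb moves to pitch class 6. On the letter G that is Gb.

Gb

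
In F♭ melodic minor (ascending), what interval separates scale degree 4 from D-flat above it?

major third

Scale degree 4 of Fb melodic minor (ascending) is Bbb.
Bbb up to Db: letters B→D make it a third; 4 semitones makes it major.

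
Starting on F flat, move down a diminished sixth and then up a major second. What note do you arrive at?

B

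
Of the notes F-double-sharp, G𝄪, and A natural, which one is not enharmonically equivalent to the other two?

In 12-tone equal temperament, enharmonic equivalents share a pitch class. F## is pitch class 7; G## is pitch class 9; A is pitch class 9.
G## and A share pitch class 9, while F## is pitch class 7.

F##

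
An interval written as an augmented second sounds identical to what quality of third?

minor

An augmented second spans 3 semitones.
A third spanning 3 semitones is minor (the major third is 4).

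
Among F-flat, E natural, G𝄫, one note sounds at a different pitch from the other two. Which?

In 12-tone equal temperament, enharmonic equivalents share a pitch class. Fb is pitch class 4; E is pitch class 4; Gbb is pitch class 5.
Fb and E share pitch class 4, while Gbb is pitch class 5.

Gbb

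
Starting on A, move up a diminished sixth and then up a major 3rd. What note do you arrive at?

Ab

A diminished sixth up from A is Fb (letter F, 7 semitones up).
A major third up from Fb is Ab (letter A, 4 semitones up).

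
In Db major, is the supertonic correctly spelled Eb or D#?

Each scale degree takes a distinct letter name. Degree 2 of a scale on D must use the letter E.
Eb and D# are enharmonically the same pitch, but only Eb uses the letter E, so it is the correct spelling here.

Eb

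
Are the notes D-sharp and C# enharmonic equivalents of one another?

D# is pitch class 3; C# is pitch class 1.
The pitch classes differ (3 vs. 1), so they are not enharmonic equivalents.

No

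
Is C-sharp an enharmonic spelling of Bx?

Yes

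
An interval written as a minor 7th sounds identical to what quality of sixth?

augmented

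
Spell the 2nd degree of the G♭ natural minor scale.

The Gb natural minor scale runs Gb Ab Bbb Cb Db Ebb Fb.
Degree 2 is Ab.

Ab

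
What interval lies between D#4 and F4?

diminished third

Counting letters D–E–F gives a third.
D#→F = 2 semitones, 2 narrower than the major third (4), so diminished.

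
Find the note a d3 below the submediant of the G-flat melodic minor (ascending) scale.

The submediant of Gb melodic minor (ascending) is Eb.
A diminished third (2 semitones) below Eb lands on the letter C, giving C#.

C#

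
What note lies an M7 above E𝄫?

Db

E up a major seventh is D#, so the target letter is D.
From Ebb, a major seventh is 11 semitones up: Db.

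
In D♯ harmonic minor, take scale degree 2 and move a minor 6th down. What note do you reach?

G##

Scale degree 2 of D# harmonic minor is E#.
A minor sixth (8 semitones) below E# lands on the letter G, giving G##.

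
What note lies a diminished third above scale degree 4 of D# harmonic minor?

Scale degree 4 of D# harmonic minor is G#.
A diminished third (2 semitones) above G# lands on the letter B, giving Bb.

Bb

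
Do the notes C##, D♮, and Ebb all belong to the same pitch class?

C## = pitch class 2 and D = pitch class 2 and Ebb = pitch class 2 — the same pitch class, so they are enharmonic equivalents.

Yes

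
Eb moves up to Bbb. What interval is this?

diminished fifth

Counting letters E–F–G–A–B gives a fifth.
Eb→Bbb = 6 semitones, 1 narrower than the perfect fifth (7), so diminished.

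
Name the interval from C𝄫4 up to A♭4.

The letter names run C→A, a span of 5 letter steps, so the interval is some kind of sixth.
Cbb to Ab is 10 semitones. A major sixth is 9, so 10 makes it augmented.

augmented sixth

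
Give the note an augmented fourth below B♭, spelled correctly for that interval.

Fb

A fourth below B lands on the letter F.
An augmented fourth spans 6 semitones, so Bb moves to pitch class 4. On the letter F that is Fb.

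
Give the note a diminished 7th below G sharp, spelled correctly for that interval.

G down a major seventh is Ab, so the target letter is A.
From G#, a diminished seventh is 9 semitones down: A##.

A##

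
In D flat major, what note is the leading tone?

Degree 7 takes the letter 6 steps above D, which is C.
In major, degree 7 sits 11 semitones above the tonic. Db + 11 semitones is pitch class 0, spelled on C as C.

C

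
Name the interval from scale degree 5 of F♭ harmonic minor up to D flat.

major second

Scale degree 5 of Fb harmonic minor is Cb.
Cb up to Db: letters C→D make it a second; 2 semitones makes it major.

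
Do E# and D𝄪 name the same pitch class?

Two spellings are enharmonically equivalent only if they share a pitch class.
Here E# → 5, D## → 4; 4 ≠ 5, so they are not.

No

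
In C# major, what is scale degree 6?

Degree 6 takes the letter 5 steps above C, which is A.
In major, degree 6 sits 9 semitones above the tonic. C# + 9 semitones is pitch class 10, spelled on A as A#.

A#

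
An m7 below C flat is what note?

Db

A seventh below C lands on the letter D.
A minor seventh spans 10 semitones, so Cb moves to pitch class 1. On the letter D that is Db.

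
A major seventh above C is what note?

C up a major seventh is B, so the target letter is B.
From C, a major seventh is 11 semitones up: B.

B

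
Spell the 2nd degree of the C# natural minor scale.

D#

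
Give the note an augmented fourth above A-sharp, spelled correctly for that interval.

D##

A up a perfect fourth is D, so the target letter is D.
From A#, an augmented fourth is 6 semitones up: D##.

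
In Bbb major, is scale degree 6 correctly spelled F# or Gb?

Gb

Each scale degree takes a distinct letter name. Degree 6 of a scale on B must use the letter G.
Gb and F# are enharmonically the same pitch, but only Gb uses the letter G, so it is the correct spelling here.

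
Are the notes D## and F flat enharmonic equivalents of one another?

D## is pitch class 4; Fb is pitch class 4.
All spellings map to pitch class 4, so they are enharmonically equivalent.

Yes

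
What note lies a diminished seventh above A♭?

A up a major seventh is G#, so the target letter is G.
From Ab, a diminished seventh is 9 semitones up: Gbb.

Gbb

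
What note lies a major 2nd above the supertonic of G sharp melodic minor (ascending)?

B#

The supertonic of G# melodic minor (ascending) is A#.
A major second (2 semitones) above A# lands on the letter B, giving B#.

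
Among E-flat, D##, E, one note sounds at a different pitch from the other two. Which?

Eb

In 12-tone equal temperament, enharmonic equivalents share a pitch class. Eb is pitch class 3; D## is pitch class 4; E is pitch class 4.
D## and E share pitch class 4, while Eb is pitch class 3.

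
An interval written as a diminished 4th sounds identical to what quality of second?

A diminished fourth spans 4 semitones.
A second spanning 4 semitones is doubly augmented (the major second is 2).

doubly augmented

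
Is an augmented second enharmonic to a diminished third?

An augmented second spans 3 semitones; a diminished third spans 2.
The spans differ, so they are not enharmonic equivalents.

No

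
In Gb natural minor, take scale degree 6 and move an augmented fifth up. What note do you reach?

Scale degree 6 of Gb natural minor is Ebb.
An augmented fifth (8 semitones) above Ebb lands on the letter B, giving Bb.

Bb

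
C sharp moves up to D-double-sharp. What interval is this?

Counting letters C–D gives a second.
C#→D## = 3 semitones, 1 wider than the major second (2), so augmented.

augmented second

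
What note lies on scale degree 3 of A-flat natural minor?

Cb

Degree 3 takes the letter 2 steps above A, which is C.
In natural minor, degree 3 sits 3 semitones above the tonic. Ab + 3 semitones is pitch class 11, spelled on C as Cb.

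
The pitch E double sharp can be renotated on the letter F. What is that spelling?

F#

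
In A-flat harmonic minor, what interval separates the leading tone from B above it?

The leading tone of Ab harmonic minor is G.
G up to B: letters G→B make it a third; 4 semitones makes it major.

major third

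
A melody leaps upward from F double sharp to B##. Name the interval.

The letter names run F→B, a span of 3 letter steps, so the interval is some kind of fourth.
F## to B## is 6 semitones. A perfect fourth is 5, so 6 makes it augmented.

augmented fourth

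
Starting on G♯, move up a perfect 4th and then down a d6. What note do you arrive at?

A perfect fourth up from G# is C# (letter C, 5 semitones up).
A diminished sixth down from C# is E## (letter E, 7 semitones down).

E##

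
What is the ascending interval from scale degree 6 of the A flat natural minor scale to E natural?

Scale degree 6 of Ab natural minor is Fb.
Fb up to E: letters F→E make it a seventh; 12 semitones makes it augmented.

augmented seventh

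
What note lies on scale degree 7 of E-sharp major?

The E# major scale runs E# F## G## A# B# C## D##.
Degree 7 is D##.

D##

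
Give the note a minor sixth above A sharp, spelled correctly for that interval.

F#

A up a major sixth is F#, so the target letter is F.
From A#, a minor sixth is 8 semitones up: F#.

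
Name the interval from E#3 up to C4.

Counting letters E–F–G–A–B–C gives a sixth.
E#→C = 7 semitones, 2 narrower than the major sixth (9), so diminished.

diminished sixth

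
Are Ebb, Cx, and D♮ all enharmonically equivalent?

Ebb is pitch class 2; C## is pitch class 2; D is pitch class 2.
All spellings map to pitch class 2, so they are enharmonically equivalent.

Yes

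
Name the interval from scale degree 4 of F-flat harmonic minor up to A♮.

Scale degree 4 of Fb harmonic minor is Bbb.
Bbb up to A: letters B→A make it a seventh; 12 semitones makes it augmented.

augmented seventh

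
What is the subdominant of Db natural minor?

Degree 4 takes the letter 3 steps above D, which is G.
In natural minor, degree 4 sits 5 semitones above the tonic. Db + 5 semitones is pitch class 6, spelled on G as Gb.

Gb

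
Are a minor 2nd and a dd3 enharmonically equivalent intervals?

A minor second spans 1 semitone; a doubly diminished third spans 1.
They are enharmonically equivalent.

Yes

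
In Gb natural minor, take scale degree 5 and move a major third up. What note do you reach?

F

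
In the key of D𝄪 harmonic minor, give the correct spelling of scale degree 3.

Degree 3 takes the letter 2 steps above D, which is F.
In harmonic minor, degree 3 sits 3 semitones above the tonic. D## + 3 semitones is pitch class 7, spelled on F as F##.

F##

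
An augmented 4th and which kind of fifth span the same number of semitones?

diminished

An augmented fourth spans 6 semitones.
A fifth spanning 6 semitones is diminished (the perfect fifth is 7).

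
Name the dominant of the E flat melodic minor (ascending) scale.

The Eb melodic minor (ascending) scale runs Eb F Gb Ab Bb C D.
Degree 5 is Bb.

Bb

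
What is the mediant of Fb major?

Degree 3 takes the letter 2 steps above F, which is A.
In major, degree 3 sits 4 semitones above the tonic. Fb + 4 semitones is pitch class 8, spelled on A as Ab.

Ab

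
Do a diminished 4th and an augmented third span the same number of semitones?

A diminished fourth spans 4 semitones; an augmented third spans 5.
The spans differ, so they are not enharmonic equivalents.

No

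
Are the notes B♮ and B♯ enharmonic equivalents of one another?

B is pitch class 11; B# is pitch class 0.
The pitch classes differ (11 vs. 0), so they are not enharmonic equivalents.

No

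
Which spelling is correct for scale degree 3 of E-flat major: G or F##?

Each scale degree takes a distinct letter name. Degree 3 of a scale on E must use the letter G.
G and F## are enharmonically the same pitch, but only G uses the letter G, so it is the correct spelling here.

G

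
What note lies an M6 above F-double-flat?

F up a major sixth is D, so the target letter is D.
From Fbb, a major sixth is 9 semitones up: Dbb.

Dbb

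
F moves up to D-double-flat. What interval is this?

diminished sixth

The letter names run F→D, a span of 5 letter steps, so the interval is some kind of sixth.
F to Dbb is 7 semitones. A major sixth is 9, so 7 makes it diminished.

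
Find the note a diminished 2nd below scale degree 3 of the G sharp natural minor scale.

A##

Scale degree 3 of G# natural minor is B.
A diminished second (0 semitones) below B lands on the letter A, giving A##.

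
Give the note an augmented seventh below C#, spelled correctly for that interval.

A seventh below C lands on the letter D.
An augmented seventh spans 12 semitones, so C# moves to pitch class 1. On the letter D that is Db.

Db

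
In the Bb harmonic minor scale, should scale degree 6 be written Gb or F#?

Each scale degree takes a distinct letter name. Degree 6 of a scale on B must use the letter G.
Gb and F# are enharmonically the same pitch, but only Gb uses the letter G, so it is the correct spelling here.

Gb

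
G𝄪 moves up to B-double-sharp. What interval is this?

Counting letters G–A–B gives a third.
G##→B## = 4 semitones, exactly the major third.

major third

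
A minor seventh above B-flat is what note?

B up a major seventh is A#, so the target letter is A.
From Bb, a minor seventh is 10 semitones up: Ab.

Ab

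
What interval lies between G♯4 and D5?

diminished fifth

Counting letters G–A–B–C–D gives a fifth.
G#→D = 6 semitones, 1 narrower than the perfect fifth (7), so diminished.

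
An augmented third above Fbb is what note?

Ab

A third above F lands on the letter A.
An augmented third spans 5 semitones, so Fbb moves to pitch class 8. On the letter A that is Ab.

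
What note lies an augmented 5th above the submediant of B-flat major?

D#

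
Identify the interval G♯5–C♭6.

doubly diminished fourth

The letter names run G→C, a span of 3 letter steps, so the interval is some kind of fourth.
G# to Cb is 3 semitones. A perfect fourth is 5, so 3 makes it doubly diminished.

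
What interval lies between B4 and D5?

Counting letters B–C–D gives a third.
B→D = 3 semitones, 1 narrower than the major third (4), so minor.

minor third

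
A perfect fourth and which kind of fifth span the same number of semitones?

A perfect fourth spans 5 semitones.
A fifth spanning 5 semitones is doubly diminished (the perfect fifth is 7).

doubly diminished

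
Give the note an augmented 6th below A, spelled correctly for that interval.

Cb

A sixth below A lands on the letter C.
An augmented sixth spans 10 semitones, so A moves to pitch class 11. On the letter C that is Cb.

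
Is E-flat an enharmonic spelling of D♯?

Yes

Eb = pitch class 3 and D# = pitch class 3 — the same pitch class, so they are enharmonic equivalents.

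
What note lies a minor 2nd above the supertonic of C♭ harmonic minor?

Ebb

The supertonic of Cb harmonic minor is Db.
A minor second (1 semitone) above Db lands on the letter E, giving Ebb.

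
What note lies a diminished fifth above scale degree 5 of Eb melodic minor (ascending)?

Scale degree 5 of Eb melodic minor (ascending) is Bb.
A diminished fifth (6 semitones) above Bb lands on the letter F, giving Fb.

Fb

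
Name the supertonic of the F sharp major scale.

G#

The F# major scale runs F# G# A# B C# D# E#.
Degree 2 is G#.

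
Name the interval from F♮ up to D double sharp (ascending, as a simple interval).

The letter names run F→D, a span of 5 letter steps, so the interval is some kind of sixth.
F to D## is 11 semitones. A major sixth is 9, so 11 makes it doubly augmented.

doubly augmented sixth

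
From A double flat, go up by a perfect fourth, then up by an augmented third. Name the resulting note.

A perfect fourth up from Abb is Dbb (letter D, 5 semitones up).
An augmented third up from Dbb is F (letter F, 5 semitones up).

F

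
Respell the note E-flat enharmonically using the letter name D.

Eb is pitch class 3. The letter D alone is pitch class 2.
To reach pitch class 3 from D requires an offset of +1 semitone, i.e. sharp: D#.

D#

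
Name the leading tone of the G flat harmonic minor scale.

The Gb harmonic minor scale runs Gb Ab Bbb Cb Db Ebb F.
Degree 7 is F.

F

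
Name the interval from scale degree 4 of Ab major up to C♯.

augmented seventh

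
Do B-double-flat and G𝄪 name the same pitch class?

Yes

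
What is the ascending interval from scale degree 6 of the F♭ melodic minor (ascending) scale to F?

major third

Scale degree 6 of Fb melodic minor (ascending) is Db.
Db up to F: letters D→F make it a third; 4 semitones makes it major.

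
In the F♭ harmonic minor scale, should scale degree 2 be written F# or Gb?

Each scale degree takes a distinct letter name. Degree 2 of a scale on F must use the letter G.
Gb and F# are enharmonically the same pitch, but only Gb uses the letter G, so it is the correct spelling here.

Gb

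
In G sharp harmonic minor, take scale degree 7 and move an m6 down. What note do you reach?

A##

Scale degree 7 of G# harmonic minor is F##.
A minor sixth (8 semitones) below F## lands on the letter A, giving A##.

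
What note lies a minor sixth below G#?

B#

G down a major sixth is Bb, so the target letter is B.
From G#, a minor sixth is 8 semitones down: B#.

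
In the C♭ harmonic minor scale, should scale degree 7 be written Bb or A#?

Bb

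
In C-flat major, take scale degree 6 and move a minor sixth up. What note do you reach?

Scale degree 6 of Cb major is Ab.
A minor sixth (8 semitones) above Ab lands on the letter F, giving Fb.

Fb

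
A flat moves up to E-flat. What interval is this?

Counting letters A–B–C–D–E gives a fifth.
Ab→Eb = 7 semitones, exactly the perfect fifth.

perfect fifth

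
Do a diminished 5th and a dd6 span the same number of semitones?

Yes

A diminished fifth spans 6 semitones; a doubly diminished sixth spans 6.
They are enharmonically equivalent.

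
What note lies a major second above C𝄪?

A second above C lands on the letter D.
A major second spans 2 semitones, so C## moves to pitch class 4. On the letter D that is D##.

D##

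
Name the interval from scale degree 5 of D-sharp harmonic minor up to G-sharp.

minor seventh

Scale degree 5 of D# harmonic minor is A#.
A# up to G#: letters A→G make it a seventh; 10 semitones makes it minor.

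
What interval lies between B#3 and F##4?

Counting letters B–C–D–E–F gives a fifth.
B#→F## = 7 semitones, exactly the perfect fifth.

perfect fifth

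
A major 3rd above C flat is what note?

C up a major third is E, so the target letter is E.
From Cb, a major third is 4 semitones up: Eb.

Eb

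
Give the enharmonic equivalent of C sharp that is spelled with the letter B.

B##

Plain B sits 2 semitones below C#, so on the letter B the same pitch needs a double sharp: B##.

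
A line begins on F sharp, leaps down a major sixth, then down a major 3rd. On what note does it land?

A major sixth down from F# is A (letter A, 9 semitones down).
A major third down from A is F (letter F, 4 semitones down).

F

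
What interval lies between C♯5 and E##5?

Counting letters C–D–E gives a third.
C#→E## = 5 semitones, 1 wider than the major third (4), so augmented.

augmented third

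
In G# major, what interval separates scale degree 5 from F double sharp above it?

Scale degree 5 of G# major is D#.
D# up to F##: letters D→F make it a third; 4 semitones makes it major.

major third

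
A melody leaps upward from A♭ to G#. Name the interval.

augmented seventh

Counting letters A–B–C–D–E–F–G gives a seventh.
Ab→G# = 12 semitones, 1 wider than the major seventh (11), so augmented.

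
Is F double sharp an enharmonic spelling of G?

F## is pitch class 7; G is pitch class 7.
All spellings map to pitch class 7, so they are enharmonically equivalent.

Yes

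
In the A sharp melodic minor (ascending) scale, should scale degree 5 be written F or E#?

Each scale degree takes a distinct letter name. Degree 5 of a scale on A must use the letter E.
E# and F are enharmonically the same pitch, but only E# uses the letter E, so it is the correct spelling here.

E#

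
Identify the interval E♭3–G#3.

The letter names run E→G, a span of 2 letter steps, so the interval is some kind of third.
Eb to G# is 5 semitones. A major third is 4, so 5 makes it augmented.

augmented third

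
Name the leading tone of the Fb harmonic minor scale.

The Fb harmonic minor scale runs Fb Gb Abb Bbb Cb Dbb Eb.
Degree 7 is Eb.

Eb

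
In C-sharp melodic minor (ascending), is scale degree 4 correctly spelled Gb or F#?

F#

Each scale degree takes a distinct letter name. Degree 4 of a scale on C must use the letter F.
F# and Gb are enharmonically the same pitch, but only F# uses the letter F, so it is the correct spelling here.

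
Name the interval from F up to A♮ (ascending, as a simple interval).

major third

Counting letters F–G–A gives a third.
F→A = 4 semitones, exactly the major third.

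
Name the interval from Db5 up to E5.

augmented second

The letter names run D→E, a span of 1 letter step, so the interval is some kind of second.
Db to E is 3 semitones. A major second is 2, so 3 makes it augmented.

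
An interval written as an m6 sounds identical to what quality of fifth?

A minor sixth spans 8 semitones.
A fifth spanning 8 semitones is augmented (the perfect fifth is 7).

augmented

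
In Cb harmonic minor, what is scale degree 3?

The Cb harmonic minor scale runs Cb Db Ebb Fb Gb Abb Bb.
Degree 3 is Ebb.

Ebb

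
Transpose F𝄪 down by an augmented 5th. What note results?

B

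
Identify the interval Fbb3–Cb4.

Counting letters F–G–A–B–C gives a fifth.
Fbb→Cb = 8 semitones, 1 wider than the perfect fifth (7), so augmented.

augmented fifth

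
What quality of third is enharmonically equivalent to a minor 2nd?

A minor second spans 1 semitone.
A third spanning 1 semitone is doubly diminished (the major third is 4).

doubly diminished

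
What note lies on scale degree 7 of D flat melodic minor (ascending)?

C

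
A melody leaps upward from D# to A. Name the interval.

The letter names run D→A, a span of 4 letter steps, so the interval is some kind of fifth.
D# to A is 6 semitones. A perfect fifth is 7, so 6 makes it diminished.

diminished fifth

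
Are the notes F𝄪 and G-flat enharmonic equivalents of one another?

F## is pitch class 7; Gb is pitch class 6.
The pitch classes differ (7 vs. 6), so they are not enharmonic equivalents.

No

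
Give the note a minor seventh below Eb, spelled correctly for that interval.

A seventh below E lands on the letter F.
A minor seventh spans 10 semitones, so Eb moves to pitch class 5. On the letter F that is F.

F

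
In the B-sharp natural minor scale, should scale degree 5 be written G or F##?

Each scale degree takes a distinct letter name. Degree 5 of a scale on B must use the letter F.
F## and G are enharmonically the same pitch, but only F## uses the letter F, so it is the correct spelling here.

F##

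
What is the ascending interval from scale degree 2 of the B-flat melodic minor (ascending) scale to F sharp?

Scale degree 2 of Bb melodic minor (ascending) is C.
C up to F#: letters C→F make it a fourth; 6 semitones makes it augmented.

augmented fourth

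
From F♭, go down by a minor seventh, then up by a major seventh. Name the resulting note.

F

A minor seventh down from Fb is Gb (letter G, 10 semitones down).
A major seventh up from Gb is F (letter F, 11 semitones up).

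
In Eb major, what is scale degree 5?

Degree 5 takes the letter 4 steps above E, which is B.
In major, degree 5 sits 7 semitones above the tonic. Eb + 7 semitones is pitch class 10, spelled on B as Bb.

Bb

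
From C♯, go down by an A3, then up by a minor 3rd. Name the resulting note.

An augmented third down from C# is Ab (letter A, 5 semitones down).
A minor third up from Ab is Cb (letter C, 3 semitones up).

Cb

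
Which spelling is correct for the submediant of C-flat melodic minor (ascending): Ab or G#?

Ab

Each scale degree takes a distinct letter name. Degree 6 of a scale on C must use the letter A.
Ab and G# are enharmonically the same pitch, but only Ab uses the letter A, so it is the correct spelling here.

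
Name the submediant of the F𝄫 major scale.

Degree 6 takes the letter 5 steps above F, which is D.
In major, degree 6 sits 9 semitones above the tonic. Fbb + 9 semitones is pitch class 0, spelled on D as Dbb.

Dbb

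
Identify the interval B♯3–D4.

diminished third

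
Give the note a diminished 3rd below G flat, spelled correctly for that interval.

E

A third below G lands on the letter E.
A diminished third spans 2 semitones, so Gb moves to pitch class 4. On the letter E that is E.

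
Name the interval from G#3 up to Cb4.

doubly diminished fourth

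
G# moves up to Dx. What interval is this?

The letter names run G→D, a span of 4 letter steps, so the interval is some kind of fifth.
G# to D## is 8 semitones. A perfect fifth is 7, so 8 makes it augmented.

augmented fifth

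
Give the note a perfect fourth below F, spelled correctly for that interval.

A fourth below F lands on the letter C.
A perfect fourth spans 5 semitones, so F moves to pitch class 0. On the letter C that is C.

C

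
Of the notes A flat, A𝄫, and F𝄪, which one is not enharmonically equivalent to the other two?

In 12-tone equal temperament, enharmonic equivalents share a pitch class. Ab is pitch class 8; Abb is pitch class 7; F## is pitch class 7.
Abb and F## share pitch class 7, while Ab is pitch class 8.

Ab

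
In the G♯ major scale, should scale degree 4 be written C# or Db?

C#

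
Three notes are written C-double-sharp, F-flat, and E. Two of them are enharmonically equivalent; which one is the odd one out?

In 12-tone equal temperament, enharmonic equivalents share a pitch class. C## is pitch class 2; Fb is pitch class 4; E is pitch class 4.
Fb and E share pitch class 4, while C## is pitch class 2.

C##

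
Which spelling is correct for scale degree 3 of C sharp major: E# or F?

Each scale degree takes a distinct letter name. Degree 3 of a scale on C must use the letter E.
E# and F are enharmonically the same pitch, but only E# uses the letter E, so it is the correct spelling here.

E#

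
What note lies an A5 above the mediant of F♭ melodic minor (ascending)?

Eb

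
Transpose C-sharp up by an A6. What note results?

A##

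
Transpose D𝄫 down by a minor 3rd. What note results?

Bbb

A third below D lands on the letter B.
A minor third spans 3 semitones, so Dbb moves to pitch class 9. On the letter B that is Bbb.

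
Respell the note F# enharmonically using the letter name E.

F# is pitch class 6. The letter E alone is pitch class 4.
To reach pitch class 6 from E requires an offset of +2 semitones, i.e. double sharp: E##.

E##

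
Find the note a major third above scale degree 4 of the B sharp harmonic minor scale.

G##

Scale degree 4 of B# harmonic minor is E#.
A major third (4 semitones) above E# lands on the letter G, giving G##.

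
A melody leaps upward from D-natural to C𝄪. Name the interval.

augmented seventh

Counting letters D–E–F–G–A–B–C gives a seventh.
D→C## = 12 semitones, 1 wider than the major seventh (11), so augmented.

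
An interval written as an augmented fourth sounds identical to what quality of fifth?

An augmented fourth spans 6 semitones.
A fifth spanning 6 semitones is diminished (the perfect fifth is 7).

diminished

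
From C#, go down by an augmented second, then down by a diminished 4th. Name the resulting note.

F#

An augmented second down from C# is Bb (letter B, 3 semitones down).
A diminished fourth down from Bb is F# (letter F, 4 semitones down).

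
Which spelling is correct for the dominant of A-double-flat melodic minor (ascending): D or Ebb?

Each scale degree takes a distinct letter name. Degree 5 of a scale on A must use the letter E.
Ebb and D are enharmonically the same pitch, but only Ebb uses the letter E, so it is the correct spelling here.

Ebb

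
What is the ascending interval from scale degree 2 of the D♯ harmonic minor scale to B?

Scale degree 2 of D# harmonic minor is E#.
E# up to B: letters E→B make it a fifth; 6 semitones makes it diminished.

diminished fifth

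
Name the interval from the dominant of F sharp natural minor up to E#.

The dominant of F# natural minor is C#.
C# up to E#: letters C→E make it a third; 4 semitones makes it major.

major third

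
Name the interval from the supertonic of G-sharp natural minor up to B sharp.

The supertonic of G# natural minor is A#.
A# up to B#: letters A→B make it a second; 2 semitones makes it major.

major second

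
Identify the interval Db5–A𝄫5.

Counting letters D–E–F–G–A gives a fifth.
Db→Abb = 6 semitones, 1 narrower than the perfect fifth (7), so diminished.

diminished fifth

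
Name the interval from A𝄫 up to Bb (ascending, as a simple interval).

The letter names run A→B, a span of 1 letter step, so the interval is some kind of second.
Abb to Bb is 3 semitones. A major second is 2, so 3 makes it augmented.

augmented second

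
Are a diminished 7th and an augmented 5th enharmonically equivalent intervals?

A diminished seventh spans 9 semitones; an augmented fifth spans 8.
The spans differ, so they are not enharmonic equivalents.

No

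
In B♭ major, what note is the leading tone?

The Bb major scale runs Bb C D Eb F G A.
Degree 7 is A.

A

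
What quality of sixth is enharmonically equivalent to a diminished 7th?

A diminished seventh spans 9 semitones.
A sixth spanning 9 semitones is major (the major sixth is 9).

major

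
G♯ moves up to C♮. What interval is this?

diminished fourth

Counting letters G–A–B–C gives a fourth.
G#→C = 4 semitones, 1 narrower than the perfect fourth (5), so diminished.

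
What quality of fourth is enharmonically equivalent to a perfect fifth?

A perfect fifth spans 7 semitones.
A fourth spanning 7 semitones is doubly augmented (the perfect fourth is 5).

doubly augmented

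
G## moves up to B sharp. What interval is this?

minor third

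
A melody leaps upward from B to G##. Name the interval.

The letter names run B→G, a span of 5 letter steps, so the interval is some kind of sixth.
B to G## is 10 semitones. A major sixth is 9, so 10 makes it augmented.

augmented sixth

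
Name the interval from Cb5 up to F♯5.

doubly augmented fourth

The letter names run C→F, a span of 3 letter steps, so the interval is some kind of fourth.
Cb to F# is 7 semitones. A perfect fourth is 5, so 7 makes it doubly augmented.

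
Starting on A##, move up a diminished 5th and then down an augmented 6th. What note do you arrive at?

G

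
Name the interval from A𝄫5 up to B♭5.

Counting letters A–B gives a second.
Abb→Bb = 3 semitones, 1 wider than the major second (2), so augmented.

augmented second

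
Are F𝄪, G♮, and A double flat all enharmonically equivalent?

Yes

F## is pitch class 7; G is pitch class 7; Abb is pitch class 7.
All spellings map to pitch class 7, so they are enharmonically equivalent.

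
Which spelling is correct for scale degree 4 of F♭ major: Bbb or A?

Bbb

Each scale degree takes a distinct letter name. Degree 4 of a scale on F must use the letter B.
Bbb and A are enharmonically the same pitch, but only Bbb uses the letter B, so it is the correct spelling here.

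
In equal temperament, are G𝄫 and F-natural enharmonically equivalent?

Gbb = pitch class 5 and F = pitch class 5 — the same pitch class, so they are enharmonic equivalents.

Yes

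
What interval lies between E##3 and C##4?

The letter names run E→C, a span of 5 letter steps, so the interval is some kind of sixth.
E## to C## is 8 semitones. A major sixth is 9, so 8 makes it minor.

minor sixth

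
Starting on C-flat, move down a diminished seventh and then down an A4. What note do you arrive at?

A diminished seventh down from Cb is D (letter D, 9 semitones down).
An augmented fourth down from D is Ab (letter A, 6 semitones down).

Ab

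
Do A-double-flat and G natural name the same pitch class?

Abb = pitch class 7 and G = pitch class 7 — the same pitch class, so they are enharmonic equivalents.

Yes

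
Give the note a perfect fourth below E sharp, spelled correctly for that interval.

E down a perfect fourth is B, so the target letter is B.
From E#, a perfect fourth is 5 semitones down: B#.

B#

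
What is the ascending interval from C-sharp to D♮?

minor second

The letter names run C→D, a span of 1 letter step, so the interval is some kind of second.
C# to D is 1 semitone. A major second is 2, so 1 makes it minor.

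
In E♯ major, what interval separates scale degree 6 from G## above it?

Scale degree 6 of E# major is C##.
C## up to G##: letters C→G make it a fifth; 7 semitones makes it perfect.

perfect fifth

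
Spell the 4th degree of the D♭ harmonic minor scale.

Degree 4 takes the letter 3 steps above D, which is G.
In harmonic minor, degree 4 sits 5 semitones above the tonic. Db + 5 semitones is pitch class 6, spelled on G as Gb.

Gb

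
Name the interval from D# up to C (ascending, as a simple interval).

Counting letters D–E–F–G–A–B–C gives a seventh.
D#→C = 9 semitones, 2 narrower than the major seventh (11), so diminished.

diminished seventh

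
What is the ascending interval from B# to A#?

minor seventh

The letter names run B→A, a span of 6 letter steps, so the interval is some kind of seventh.
B# to A# is 10 semitones. A major seventh is 11, so 10 makes it minor.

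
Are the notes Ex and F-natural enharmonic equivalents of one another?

E## is pitch class 6; F is pitch class 5.
The pitch classes differ (6 vs. 5), so they are not enharmonic equivalents.

No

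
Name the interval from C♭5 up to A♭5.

major sixth

The letter names run C→A, a span of 5 letter steps, so the interval is some kind of sixth.
Cb to Ab is 9 semitones. A major sixth is 9, so 9 makes it major.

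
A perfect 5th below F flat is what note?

F down a perfect fifth is Bb, so the target letter is B.
From Fb, a perfect fifth is 7 semitones down: Bbb.

Bbb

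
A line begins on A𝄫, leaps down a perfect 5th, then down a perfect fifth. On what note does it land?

A perfect fifth down from Abb is Dbb (letter D, 7 semitones down).
A perfect fifth down from Dbb is Gbb (letter G, 7 semitones down).

Gbb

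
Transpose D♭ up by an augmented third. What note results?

D up a major third is F#, so the target letter is F.
From Db, an augmented third is 5 semitones up: F#.

F#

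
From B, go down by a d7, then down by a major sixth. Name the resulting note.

E#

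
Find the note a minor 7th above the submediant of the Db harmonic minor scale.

The submediant of Db harmonic minor is Bbb.
A minor seventh (10 semitones) above Bbb lands on the letter A, giving Abb.

Abb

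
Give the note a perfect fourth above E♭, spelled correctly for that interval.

A fourth above E lands on the letter A.
A perfect fourth spans 5 semitones, so Eb moves to pitch class 8. On the letter A that is Ab.

Ab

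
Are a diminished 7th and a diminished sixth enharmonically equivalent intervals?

A diminished seventh spans 9 semitones; a diminished sixth spans 7.
The spans differ, so they are not enharmonic equivalents.

No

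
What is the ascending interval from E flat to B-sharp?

doubly augmented fifth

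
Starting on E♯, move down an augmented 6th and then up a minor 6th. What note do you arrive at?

Eb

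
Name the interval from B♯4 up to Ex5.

augmented fourth

The letter names run B→E, a span of 3 letter steps, so the interval is some kind of fourth.
B# to E## is 6 semitones. A perfect fourth is 5, so 6 makes it augmented.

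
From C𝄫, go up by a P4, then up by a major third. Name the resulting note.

Abb

A perfect fourth up from Cbb is Fbb (letter F, 5 semitones up).
A major third up from Fbb is Abb (letter A, 4 semitones up).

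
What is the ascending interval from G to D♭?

diminished fifth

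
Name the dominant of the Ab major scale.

Eb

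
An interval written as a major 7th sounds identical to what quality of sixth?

doubly augmented

A major seventh spans 11 semitones.
A sixth spanning 11 semitones is doubly augmented (the major sixth is 9).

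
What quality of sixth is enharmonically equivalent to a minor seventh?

A minor seventh spans 10 semitones.
A sixth spanning 10 semitones is augmented (the major sixth is 9).

augmented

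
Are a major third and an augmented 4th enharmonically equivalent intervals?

No

A major third spans 4 semitones; an augmented fourth spans 6.
The spans differ, so they are not enharmonic equivalents.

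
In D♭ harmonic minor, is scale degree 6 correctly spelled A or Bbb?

Each scale degree takes a distinct letter name. Degree 6 of a scale on D must use the letter B.
Bbb and A are enharmonically the same pitch, but only Bbb uses the letter B, so it is the correct spelling here.

Bbb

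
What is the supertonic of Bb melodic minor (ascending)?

Degree 2 takes the letter 1 step above B, which is C.
In melodic minor (ascending), degree 2 sits 2 semitones above the tonic. Bb + 2 semitones is pitch class 0, spelled on C as C.

C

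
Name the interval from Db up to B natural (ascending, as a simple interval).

The letter names run D→B, a span of 5 letter steps, so the interval is some kind of sixth.
Db to B is 10 semitones. A major sixth is 9, so 10 makes it augmented.

augmented sixth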